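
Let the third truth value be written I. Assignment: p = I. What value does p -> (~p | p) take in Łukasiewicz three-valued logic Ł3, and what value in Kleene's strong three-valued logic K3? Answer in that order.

⊤; I

In Łukasiewicz three-valued logic Ł3: ~p = ~I = I
~p | p = I | I = I
p -> (~p | p) = I -> I = ⊤  [min(1, 1−½+½)]
In Kleene's strong three-valued logic K3: ~p = ~I = I
~p | p = I | I = I
p -> (~p | p) = I -> I = I  [~I | I]
They differ because Łukasiewicz three-valued logic Ł3 and Kleene's strong three-valued logic K3 treat I differently under implication.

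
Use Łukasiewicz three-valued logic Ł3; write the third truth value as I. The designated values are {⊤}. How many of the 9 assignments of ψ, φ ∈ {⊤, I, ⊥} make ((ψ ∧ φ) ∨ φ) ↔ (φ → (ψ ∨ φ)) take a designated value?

3

Designated under: (ψ=⊤, φ=⊤); (ψ=I, φ=⊤); (ψ=⊥, φ=⊤).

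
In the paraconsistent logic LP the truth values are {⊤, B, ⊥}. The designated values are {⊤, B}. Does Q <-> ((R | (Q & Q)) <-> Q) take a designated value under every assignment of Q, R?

No

Countermodel: Q=⊥, R=⊥ gives ⊥, which is not designated.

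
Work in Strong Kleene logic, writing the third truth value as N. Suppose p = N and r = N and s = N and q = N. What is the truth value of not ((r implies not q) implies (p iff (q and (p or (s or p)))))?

not q = not N = N
r implies not q = N implies N = N  [not N or N]
s or p = N or N = N
p or (s or p) = N or N = N
q and (p or (s or p)) = N and N = N
p iff (q and (p or (s or p))) = N iff N = N
(r implies not q) implies (p iff (q and (p or (s or p)))) = N implies N = N
not ((r implies not q) implies (p iff (q and (p or (s or p))))) = not N = N

N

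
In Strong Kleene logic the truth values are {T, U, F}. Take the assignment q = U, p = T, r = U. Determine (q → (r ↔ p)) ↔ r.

U

r ↔ p = U ↔ T = U
q → (r ↔ p) = U → U = U
(q → (r ↔ p)) ↔ r = U ↔ U = U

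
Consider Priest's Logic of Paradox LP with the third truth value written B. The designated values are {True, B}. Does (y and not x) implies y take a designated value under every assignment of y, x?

Yes

Every assignment of y, x over {True, B, False} gives a value in {True, B}.
In particular, with y=B, x=B: (y and not x) implies y = B.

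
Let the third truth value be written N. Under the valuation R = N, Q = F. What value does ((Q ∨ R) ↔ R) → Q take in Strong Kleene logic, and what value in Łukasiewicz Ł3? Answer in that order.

In Strong Kleene logic: Q ∨ R = F ∨ N = N
(Q ∨ R) ↔ R = N ↔ N = N
((Q ∨ R) ↔ R) → Q = N → F = N  [¬N ∨ F]
In Łukasiewicz Ł3: Q ∨ R = F ∨ N = N
(Q ∨ R) ↔ R = N ↔ N = T  [1 − |½−½|]
((Q ∨ R) ↔ R) → Q = T → F = F
They differ because Strong Kleene logic and Łukasiewicz Ł3 treat N differently under implication.

N; F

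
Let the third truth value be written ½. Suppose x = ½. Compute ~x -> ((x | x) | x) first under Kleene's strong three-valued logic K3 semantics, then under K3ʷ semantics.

½; ½

In Kleene's strong three-valued logic K3: ~x = ~½ = ½
x | x = ½ | ½ = ½
(x | x) | x = ½ | ½ = ½
~x -> ((x | x) | x) = ½ -> ½ = ½
In K3ʷ: ~x = ~½ = ½
x | x = ½ | ½ = ½
(x | x) | x = ½ | ½ = ½
~x -> ((x | x) | x) = ½ -> ½ = ½  [any arg is the third value ⇒ result is the third value]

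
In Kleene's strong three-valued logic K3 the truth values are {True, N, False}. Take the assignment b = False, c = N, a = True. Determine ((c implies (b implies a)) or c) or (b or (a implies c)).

True

b implies a = False implies True = True
c implies (b implies a) = N implies True = True  [not N or True]
(c implies (b implies a)) or c = True or N = True
a implies c = True implies N = N
b or (a implies c) = False or N = N
((c implies (b implies a)) or c) or (b or (a implies c)) = True or N = True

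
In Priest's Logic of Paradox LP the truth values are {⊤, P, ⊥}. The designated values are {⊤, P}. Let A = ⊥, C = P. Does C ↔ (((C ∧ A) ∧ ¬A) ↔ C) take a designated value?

Yes

C ∧ A = P ∧ ⊥ = ⊥
¬A = ¬⊥ = ⊤
(C ∧ A) ∧ ¬A = ⊥ ∧ ⊤ = ⊥
((C ∧ A) ∧ ¬A) ↔ C = ⊥ ↔ P = P
C ↔ (((C ∧ A) ∧ ¬A) ↔ C) = P ↔ P = P
P ∈ {⊤, P}.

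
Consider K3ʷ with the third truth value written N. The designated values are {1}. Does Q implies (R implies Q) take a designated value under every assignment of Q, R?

No

Countermodel: Q=1, R=N gives N, which is not designated.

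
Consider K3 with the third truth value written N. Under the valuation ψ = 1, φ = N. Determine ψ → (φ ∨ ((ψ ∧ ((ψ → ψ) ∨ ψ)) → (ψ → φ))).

ψ → ψ = 1 → 1 = 1
(ψ → ψ) ∨ ψ = 1 ∨ 1 = 1
ψ ∧ ((ψ → ψ) ∨ ψ) = 1 ∧ 1 = 1
ψ → φ = 1 → N = N
(ψ ∧ ((ψ → ψ) ∨ ψ)) → (ψ → φ) = 1 → N = N
φ ∨ ((ψ ∧ ((ψ → ψ) ∨ ψ)) → (ψ → φ)) = N ∨ N = N
ψ → (φ ∨ ((ψ ∧ ((ψ → ψ) ∨ ψ)) → (ψ → φ))) = 1 → N = N

N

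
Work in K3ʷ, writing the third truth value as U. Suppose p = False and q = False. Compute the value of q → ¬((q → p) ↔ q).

q → p = False → False = True
(q → p) ↔ q = True ↔ False = False
¬((q → p) ↔ q) = ¬False = True
q → ¬((q → p) ↔ q) = False → True = True

True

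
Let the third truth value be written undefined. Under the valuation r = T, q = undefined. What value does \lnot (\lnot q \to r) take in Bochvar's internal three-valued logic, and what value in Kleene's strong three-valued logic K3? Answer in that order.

In Bochvar's internal three-valued logic: \lnot q = \lnot undefined = undefined
\lnot q \to r = undefined \to T = undefined
\lnot (\lnot q \to r) = \lnot undefined = undefined
In Kleene's strong three-valued logic K3: \lnot q = \lnot undefined = undefined
\lnot q \to r = undefined \to T = T  [\lnot undefined \lor T]
\lnot (\lnot q \to r) = \lnot T = F
They differ because Bochvar's internal three-valued logic and Kleene's strong three-valued logic K3 treat undefined differently under the binary connectives.

undefined; F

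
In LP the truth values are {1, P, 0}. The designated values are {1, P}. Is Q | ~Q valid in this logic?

Yes

Every assignment of Q over {1, P, 0} gives a value in {1, P}.
In particular, with Q=P: Q | ~Q = P.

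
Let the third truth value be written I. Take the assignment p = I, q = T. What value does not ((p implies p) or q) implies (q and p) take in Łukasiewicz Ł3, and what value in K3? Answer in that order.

In Łukasiewicz Ł3: p implies p = I implies I = T  [min(1, 1−½+½)]
(p implies p) or q = T or T = T
not ((p implies p) or q) = not T = F
q and p = T and I = I
not ((p implies p) or q) implies (q and p) = F implies I = T
In K3: p implies p = I implies I = I  [not I or I]
(p implies p) or q = I or T = T
not ((p implies p) or q) = not T = F
q and p = T and I = I
not ((p implies p) or q) implies (q and p) = F implies I = T

T; T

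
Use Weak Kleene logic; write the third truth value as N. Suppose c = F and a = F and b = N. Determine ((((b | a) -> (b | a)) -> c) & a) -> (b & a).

N

b | a = N | F = N
b | a = N | F = N
(b | a) -> (b | a) = N -> N = N  [any arg is the third value ⇒ result is the third value]
((b | a) -> (b | a)) -> c = N -> F = N
(((b | a) -> (b | a)) -> c) & a = N & F = N
b & a = N & F = N
((((b | a) -> (b | a)) -> c) & a) -> (b & a) = N -> N = N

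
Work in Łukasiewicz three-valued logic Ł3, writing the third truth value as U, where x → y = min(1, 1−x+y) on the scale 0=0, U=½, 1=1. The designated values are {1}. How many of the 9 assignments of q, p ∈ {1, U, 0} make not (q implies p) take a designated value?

Designated under: (q=1, p=0).

1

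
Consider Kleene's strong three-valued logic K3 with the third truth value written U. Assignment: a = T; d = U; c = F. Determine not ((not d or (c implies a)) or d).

not d = not U = U
c implies a = F implies T = T
not d or (c implies a) = U or T = T
(not d or (c implies a)) or d = T or U = T
not ((not d or (c implies a)) or d) = not T = F

F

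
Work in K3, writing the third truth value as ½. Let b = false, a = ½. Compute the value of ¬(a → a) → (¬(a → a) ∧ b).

½

a → a = ½ → ½ = ½
¬(a → a) = ¬½ = ½
a → a = ½ → ½ = ½
¬(a → a) = ¬½ = ½
¬(a → a) ∧ b = ½ ∧ false = false
¬(a → a) → (¬(a → a) ∧ b) = ½ → false = ½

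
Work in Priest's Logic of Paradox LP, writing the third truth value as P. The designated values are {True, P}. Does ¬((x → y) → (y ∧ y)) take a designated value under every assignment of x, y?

Countermodel: x=True, y=True gives False, which is not designated.

No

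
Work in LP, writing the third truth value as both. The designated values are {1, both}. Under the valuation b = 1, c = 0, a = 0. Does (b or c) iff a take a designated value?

No

b or c = 1 or 0 = 1
(b or c) iff a = 1 iff 0 = 0
0 ∉ {1, both}.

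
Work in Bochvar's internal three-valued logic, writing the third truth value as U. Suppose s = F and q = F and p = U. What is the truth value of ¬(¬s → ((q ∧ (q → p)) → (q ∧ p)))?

U

¬s = ¬F = T
q → p = F → U = U  [any arg is the third value ⇒ result is the third value]
q ∧ (q → p) = F ∧ U = U
q ∧ p = F ∧ U = U
(q ∧ (q → p)) → (q ∧ p) = U → U = U
¬s → ((q ∧ (q → p)) → (q ∧ p)) = T → U = U
¬(¬s → ((q ∧ (q → p)) → (q ∧ p))) = ¬U = U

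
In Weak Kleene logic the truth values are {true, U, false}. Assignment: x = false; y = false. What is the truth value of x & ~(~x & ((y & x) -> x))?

~x = ~false = true
y & x = false & false = false
(y & x) -> x = false -> false = true
~x & ((y & x) -> x) = true & true = true
~(~x & ((y & x) -> x)) = ~true = false
x & ~(~x & ((y & x) -> x)) = false & false = false

false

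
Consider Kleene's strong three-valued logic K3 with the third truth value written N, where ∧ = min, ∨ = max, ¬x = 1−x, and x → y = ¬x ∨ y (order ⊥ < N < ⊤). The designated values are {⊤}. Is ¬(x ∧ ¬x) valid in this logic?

No

Countermodel: x=N gives N, which is not designated.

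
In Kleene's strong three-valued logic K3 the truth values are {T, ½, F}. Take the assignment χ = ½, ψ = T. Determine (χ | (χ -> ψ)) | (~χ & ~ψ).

χ -> ψ = ½ -> T = T  [~½ | T]
χ | (χ -> ψ) = ½ | T = T
~χ = ~½ = ½
~ψ = ~T = F
~χ & ~ψ = ½ & F = F
(χ | (χ -> ψ)) | (~χ & ~ψ) = T | F = T

T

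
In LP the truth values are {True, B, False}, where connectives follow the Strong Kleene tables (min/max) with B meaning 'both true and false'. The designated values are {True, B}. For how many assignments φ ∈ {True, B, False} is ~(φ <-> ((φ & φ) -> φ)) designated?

φ=True: False ·
φ=B: B ✓
φ=False: True ✓

2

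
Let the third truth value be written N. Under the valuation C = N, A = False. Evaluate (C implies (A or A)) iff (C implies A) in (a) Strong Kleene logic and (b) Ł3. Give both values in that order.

In Strong Kleene logic: A or A = False or False = False
C implies (A or A) = N implies False = N  [not N or False]
C implies A = N implies False = N
(C implies (A or A)) iff (C implies A) = N iff N = N
In Ł3: A or A = False or False = False
C implies (A or A) = N implies False = N  [min(1, 1−½+0)]
C implies A = N implies False = N
(C implies (A or A)) iff (C implies A) = N iff N = True
They differ because Strong Kleene logic and Ł3 treat N differently under implication.

N; True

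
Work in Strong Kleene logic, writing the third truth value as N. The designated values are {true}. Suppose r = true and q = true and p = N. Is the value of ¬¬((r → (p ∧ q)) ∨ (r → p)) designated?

p ∧ q = N ∧ true = N
r → (p ∧ q) = true → N = N  [¬true ∨ N]
r → p = true → N = N
(r → (p ∧ q)) ∨ (r → p) = N ∨ N = N
¬((r → (p ∧ q)) ∨ (r → p)) = ¬N = N
¬¬((r → (p ∧ q)) ∨ (r → p)) = ¬N = N
N ∉ {true}.

No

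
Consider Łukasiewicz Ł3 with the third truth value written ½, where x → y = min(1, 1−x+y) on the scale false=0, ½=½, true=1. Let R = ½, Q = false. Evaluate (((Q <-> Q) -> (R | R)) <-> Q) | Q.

Q <-> Q = false <-> false = true
R | R = ½ | ½ = ½
(Q <-> Q) -> (R | R) = true -> ½ = ½  [min(1, 1−1+½)]
((Q <-> Q) -> (R | R)) <-> Q = ½ <-> false = ½
(((Q <-> Q) -> (R | R)) <-> Q) | Q = ½ | false = ½

½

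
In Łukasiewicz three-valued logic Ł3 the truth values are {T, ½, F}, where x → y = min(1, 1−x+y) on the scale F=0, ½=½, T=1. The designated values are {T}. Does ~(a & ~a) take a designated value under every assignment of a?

No

Countermodel: a=½ gives ½, which is not designated.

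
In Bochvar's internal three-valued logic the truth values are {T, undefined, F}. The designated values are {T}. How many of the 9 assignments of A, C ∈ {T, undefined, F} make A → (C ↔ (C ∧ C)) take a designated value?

4

Designated under: (A=T, C=T); (A=T, C=F); (A=F, C=T); (A=F, C=F).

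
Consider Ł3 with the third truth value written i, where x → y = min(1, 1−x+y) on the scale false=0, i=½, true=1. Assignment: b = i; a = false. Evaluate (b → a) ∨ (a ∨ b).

i

b → a = i → false = i  [min(1, 1−½+0)]
a ∨ b = false ∨ i = i
(b → a) ∨ (a ∨ b) = i ∨ i = i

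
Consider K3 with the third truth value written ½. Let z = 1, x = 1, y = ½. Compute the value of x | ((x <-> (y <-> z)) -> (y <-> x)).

1

y <-> z = ½ <-> 1 = ½
x <-> (y <-> z) = 1 <-> ½ = ½
y <-> x = ½ <-> 1 = ½
(x <-> (y <-> z)) -> (y <-> x) = ½ -> ½ = ½  [~½ | ½]
x | ((x <-> (y <-> z)) -> (y <-> x)) = 1 | ½ = 1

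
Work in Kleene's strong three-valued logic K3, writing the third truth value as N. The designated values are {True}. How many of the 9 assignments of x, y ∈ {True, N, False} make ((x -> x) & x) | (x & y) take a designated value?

3

Designated under: (x=True, y=True); (x=True, y=N); (x=True, y=False).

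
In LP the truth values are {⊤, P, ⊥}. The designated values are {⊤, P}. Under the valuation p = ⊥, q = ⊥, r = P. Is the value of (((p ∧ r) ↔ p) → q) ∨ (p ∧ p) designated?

No

p ∧ r = ⊥ ∧ P = ⊥
(p ∧ r) ↔ p = ⊥ ↔ ⊥ = ⊤
((p ∧ r) ↔ p) → q = ⊤ → ⊥ = ⊥
p ∧ p = ⊥ ∧ ⊥ = ⊥
(((p ∧ r) ↔ p) → q) ∨ (p ∧ p) = ⊥ ∨ ⊥ = ⊥
⊥ ∉ {⊤, P}.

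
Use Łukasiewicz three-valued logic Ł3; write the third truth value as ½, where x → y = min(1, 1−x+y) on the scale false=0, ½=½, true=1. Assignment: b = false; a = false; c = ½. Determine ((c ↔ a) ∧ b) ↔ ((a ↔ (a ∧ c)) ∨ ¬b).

false

c ↔ a = ½ ↔ false = ½  [1 − |½−0|]
(c ↔ a) ∧ b = ½ ∧ false = false
a ∧ c = false ∧ ½ = false
a ↔ (a ∧ c) = false ↔ false = true
¬b = ¬false = true
(a ↔ (a ∧ c)) ∨ ¬b = true ∨ true = true
((c ↔ a) ∧ b) ↔ ((a ↔ (a ∧ c)) ∨ ¬b) = false ↔ true = false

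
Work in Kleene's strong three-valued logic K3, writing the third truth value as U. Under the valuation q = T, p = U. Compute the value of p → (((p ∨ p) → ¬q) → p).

U

p ∨ p = U ∨ U = U
¬q = ¬T = F
(p ∨ p) → ¬q = U → F = U  [¬U ∨ F]
((p ∨ p) → ¬q) → p = U → U = U
p → (((p ∨ p) → ¬q) → p) = U → U = U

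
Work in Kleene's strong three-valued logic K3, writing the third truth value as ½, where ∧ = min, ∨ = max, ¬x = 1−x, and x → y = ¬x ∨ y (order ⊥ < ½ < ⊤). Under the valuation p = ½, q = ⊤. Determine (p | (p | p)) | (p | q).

⊤

p | p = ½ | ½ = ½
p | (p | p) = ½ | ½ = ½
p | q = ½ | ⊤ = ⊤
(p | (p | p)) | (p | q) = ½ | ⊤ = ⊤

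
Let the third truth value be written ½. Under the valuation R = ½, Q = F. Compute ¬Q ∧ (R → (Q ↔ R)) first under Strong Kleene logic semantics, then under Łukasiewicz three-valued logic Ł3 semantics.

½; T

In Strong Kleene logic: ¬Q = ¬F = T
Q ↔ R = F ↔ ½ = ½
R → (Q ↔ R) = ½ → ½ = ½  [¬½ ∨ ½]
¬Q ∧ (R → (Q ↔ R)) = T ∧ ½ = ½
In Łukasiewicz three-valued logic Ł3: ¬Q = ¬F = T
Q ↔ R = F ↔ ½ = ½  [1 − |0−½|]
R → (Q ↔ R) = ½ → ½ = T
¬Q ∧ (R → (Q ↔ R)) = T ∧ T = T
They differ because Strong Kleene logic and Łukasiewicz three-valued logic Ł3 treat ½ differently under implication.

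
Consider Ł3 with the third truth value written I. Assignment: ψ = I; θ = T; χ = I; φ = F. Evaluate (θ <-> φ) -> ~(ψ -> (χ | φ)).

θ <-> φ = T <-> F = F
χ | φ = I | F = I
ψ -> (χ | φ) = I -> I = T
~(ψ -> (χ | φ)) = ~T = F
(θ <-> φ) -> ~(ψ -> (χ | φ)) = F -> F = T

T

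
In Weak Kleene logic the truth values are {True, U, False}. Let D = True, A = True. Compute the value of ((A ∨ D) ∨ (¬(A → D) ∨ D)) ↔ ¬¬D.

True

A ∨ D = True ∨ True = True
A → D = True → True = True
¬(A → D) = ¬True = False
¬(A → D) ∨ D = False ∨ True = True
(A ∨ D) ∨ (¬(A → D) ∨ D) = True ∨ True = True
¬D = ¬True = False
¬¬D = ¬False = True
((A ∨ D) ∨ (¬(A → D) ∨ D)) ↔ ¬¬D = True ↔ True = True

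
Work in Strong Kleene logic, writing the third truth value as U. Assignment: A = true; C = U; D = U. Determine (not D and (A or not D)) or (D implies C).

not D = not U = U
not D = not U = U
A or not D = true or U = true
not D and (A or not D) = U and true = U
D implies C = U implies U = U
(not D and (A or not D)) or (D implies C) = U or U = U

U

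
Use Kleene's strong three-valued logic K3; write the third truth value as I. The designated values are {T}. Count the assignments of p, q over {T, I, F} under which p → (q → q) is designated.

7

Of the 9 assignments, 7 give a value in {T}.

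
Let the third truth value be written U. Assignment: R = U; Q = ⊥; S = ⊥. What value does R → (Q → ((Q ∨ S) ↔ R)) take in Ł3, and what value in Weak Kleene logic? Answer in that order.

⊤; U

In Ł3: Q ∨ S = ⊥ ∨ ⊥ = ⊥
(Q ∨ S) ↔ R = ⊥ ↔ U = U  [1 − |0−½|]
Q → ((Q ∨ S) ↔ R) = ⊥ → U = ⊤
R → (Q → ((Q ∨ S) ↔ R)) = U → ⊤ = ⊤
In Weak Kleene logic: Q ∨ S = ⊥ ∨ ⊥ = ⊥
(Q ∨ S) ↔ R = ⊥ ↔ U = U
Q → ((Q ∨ S) ↔ R) = ⊥ → U = U
R → (Q → ((Q ∨ S) ↔ R)) = U → U = U
They differ because Ł3 and Weak Kleene logic treat U differently under the binary connectives.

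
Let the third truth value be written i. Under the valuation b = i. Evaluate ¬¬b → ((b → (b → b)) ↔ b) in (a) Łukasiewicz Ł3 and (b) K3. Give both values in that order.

In Łukasiewicz Ł3: ¬b = ¬i = i
¬¬b = ¬i = i
b → b = i → i = T
b → (b → b) = i → T = T
(b → (b → b)) ↔ b = T ↔ i = i
¬¬b → ((b → (b → b)) ↔ b) = i → i = T
In K3: ¬b = ¬i = i
¬¬b = ¬i = i
b → b = i → i = i  [¬i ∨ i]
b → (b → b) = i → i = i
(b → (b → b)) ↔ b = i ↔ i = i
¬¬b → ((b → (b → b)) ↔ b) = i → i = i
They differ because Łukasiewicz Ł3 and K3 treat i differently under implication.

T; i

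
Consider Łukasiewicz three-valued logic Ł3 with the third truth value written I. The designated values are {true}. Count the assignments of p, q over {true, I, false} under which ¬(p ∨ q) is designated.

Designated under: (p=false, q=false).

1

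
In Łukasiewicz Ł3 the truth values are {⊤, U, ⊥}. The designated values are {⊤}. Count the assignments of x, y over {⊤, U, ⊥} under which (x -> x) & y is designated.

3

Designated under: (x=⊤, y=⊤); (x=U, y=⊤); (x=⊥, y=⊤).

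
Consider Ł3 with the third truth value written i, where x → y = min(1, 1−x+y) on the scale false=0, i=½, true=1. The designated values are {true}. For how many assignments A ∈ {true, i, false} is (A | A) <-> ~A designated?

1

A=true: false ·
A=i: true ✓
A=false: false ·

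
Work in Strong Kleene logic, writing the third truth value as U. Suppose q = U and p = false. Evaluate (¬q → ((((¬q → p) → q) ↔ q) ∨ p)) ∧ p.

false

¬q = ¬U = U
¬q = ¬U = U
¬q → p = U → false = U  [¬U ∨ false]
(¬q → p) → q = U → U = U
((¬q → p) → q) ↔ q = U ↔ U = U
(((¬q → p) → q) ↔ q) ∨ p = U ∨ false = U
¬q → ((((¬q → p) → q) ↔ q) ∨ p) = U → U = U
(¬q → ((((¬q → p) → q) ↔ q) ∨ p)) ∧ p = U ∧ false = false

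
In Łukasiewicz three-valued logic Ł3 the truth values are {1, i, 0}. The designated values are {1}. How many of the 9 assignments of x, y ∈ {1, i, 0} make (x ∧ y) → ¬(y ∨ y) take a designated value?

7

Of the 9 assignments, 7 give a value in {1}.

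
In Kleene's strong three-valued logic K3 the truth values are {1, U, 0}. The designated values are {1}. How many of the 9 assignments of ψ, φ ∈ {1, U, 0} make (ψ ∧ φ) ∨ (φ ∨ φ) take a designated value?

3

Designated under: (ψ=1, φ=1); (ψ=U, φ=1); (ψ=0, φ=1).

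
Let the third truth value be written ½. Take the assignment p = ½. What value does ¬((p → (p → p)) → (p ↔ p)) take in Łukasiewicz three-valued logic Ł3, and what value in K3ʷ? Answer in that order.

F; ½

In Łukasiewicz three-valued logic Ł3: p → p = ½ → ½ = T  [min(1, 1−½+½)]
p → (p → p) = ½ → T = T
p ↔ p = ½ ↔ ½ = T
(p → (p → p)) → (p ↔ p) = T → T = T
¬((p → (p → p)) → (p ↔ p)) = ¬T = F
In K3ʷ: p → p = ½ → ½ = ½
p → (p → p) = ½ → ½ = ½
p ↔ p = ½ ↔ ½ = ½
(p → (p → p)) → (p ↔ p) = ½ → ½ = ½
¬((p → (p → p)) → (p ↔ p)) = ¬½ = ½
They differ because Łukasiewicz three-valued logic Ł3 and K3ʷ treat ½ differently under the binary connectives.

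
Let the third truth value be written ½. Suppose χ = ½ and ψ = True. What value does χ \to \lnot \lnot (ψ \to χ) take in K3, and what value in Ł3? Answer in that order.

In K3: ψ \to χ = True \to ½ = ½  [\lnot True \lor ½]
\lnot (ψ \to χ) = \lnot ½ = ½
\lnot \lnot (ψ \to χ) = \lnot ½ = ½
χ \to \lnot \lnot (ψ \to χ) = ½ \to ½ = ½
In Ł3: ψ \to χ = True \to ½ = ½  [min(1, 1−1+½)]
\lnot (ψ \to χ) = \lnot ½ = ½
\lnot \lnot (ψ \to χ) = \lnot ½ = ½
χ \to \lnot \lnot (ψ \to χ) = ½ \to ½ = True
They differ because K3 and Ł3 treat ½ differently under implication.

½; True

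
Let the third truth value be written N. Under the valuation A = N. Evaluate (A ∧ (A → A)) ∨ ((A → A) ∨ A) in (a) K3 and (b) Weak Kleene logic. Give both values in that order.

In K3: A → A = N → N = N  [¬N ∨ N]
A ∧ (A → A) = N ∧ N = N
A → A = N → N = N
(A → A) ∨ A = N ∨ N = N
(A ∧ (A → A)) ∨ ((A → A) ∨ A) = N ∨ N = N
In Weak Kleene logic: A → A = N → N = N  [any arg is the third value ⇒ result is the third value]
A ∧ (A → A) = N ∧ N = N
A → A = N → N = N
(A → A) ∨ A = N ∨ N = N
(A ∧ (A → A)) ∨ ((A → A) ∨ A) = N ∨ N = N

N; N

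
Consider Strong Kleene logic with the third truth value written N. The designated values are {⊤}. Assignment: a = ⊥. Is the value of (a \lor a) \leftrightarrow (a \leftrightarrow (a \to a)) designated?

Yes

a \lor a = ⊥ \lor ⊥ = ⊥
a \to a = ⊥ \to ⊥ = ⊤
a \leftrightarrow (a \to a) = ⊥ \leftrightarrow ⊤ = ⊥
(a \lor a) \leftrightarrow (a \leftrightarrow (a \to a)) = ⊥ \leftrightarrow ⊥ = ⊤
⊤ ∈ {⊤}.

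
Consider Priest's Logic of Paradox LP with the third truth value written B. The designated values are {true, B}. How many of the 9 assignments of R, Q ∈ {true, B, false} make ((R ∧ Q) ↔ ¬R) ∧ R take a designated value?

5

Of the 9 assignments, 5 give a value in {true, B}.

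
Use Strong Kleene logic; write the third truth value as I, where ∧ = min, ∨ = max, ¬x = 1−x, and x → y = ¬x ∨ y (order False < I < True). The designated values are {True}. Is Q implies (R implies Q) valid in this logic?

No

Countermodel: Q=I, R=True gives I, which is not designated.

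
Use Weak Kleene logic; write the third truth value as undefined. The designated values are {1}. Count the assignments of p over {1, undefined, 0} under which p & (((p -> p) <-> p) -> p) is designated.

1

p=1: 1 ✓
p=undefined: undefined ·
p=0: 0 ·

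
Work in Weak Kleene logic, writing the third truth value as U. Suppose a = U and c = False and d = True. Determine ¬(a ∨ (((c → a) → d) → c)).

c → a = False → U = U  [any arg is the third value ⇒ result is the third value]
(c → a) → d = U → True = U
((c → a) → d) → c = U → False = U
a ∨ (((c → a) → d) → c) = U ∨ U = U
¬(a ∨ (((c → a) → d) → c)) = ¬U = U

U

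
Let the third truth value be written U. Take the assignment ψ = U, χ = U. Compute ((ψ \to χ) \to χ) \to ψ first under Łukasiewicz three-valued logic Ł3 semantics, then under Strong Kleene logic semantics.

In Łukasiewicz three-valued logic Ł3: ψ \to χ = U \to U = T  [min(1, 1−½+½)]
(ψ \to χ) \to χ = T \to U = U
((ψ \to χ) \to χ) \to ψ = U \to U = T
In Strong Kleene logic: ψ \to χ = U \to U = U  [\lnot U \lor U]
(ψ \to χ) \to χ = U \to U = U
((ψ \to χ) \to χ) \to ψ = U \to U = U
They differ because Łukasiewicz three-valued logic Ł3 and Strong Kleene logic treat U differently under implication.

T; U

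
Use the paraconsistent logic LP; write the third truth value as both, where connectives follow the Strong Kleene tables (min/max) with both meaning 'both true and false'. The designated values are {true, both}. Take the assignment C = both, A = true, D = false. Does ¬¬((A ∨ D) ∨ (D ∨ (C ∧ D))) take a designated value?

A ∨ D = true ∨ false = true
C ∧ D = both ∧ false = false
D ∨ (C ∧ D) = false ∨ false = false
(A ∨ D) ∨ (D ∨ (C ∧ D)) = true ∨ false = true
¬((A ∨ D) ∨ (D ∨ (C ∧ D))) = ¬true = false
¬¬((A ∨ D) ∨ (D ∨ (C ∧ D))) = ¬false = true
true ∈ {true, both}.

Yes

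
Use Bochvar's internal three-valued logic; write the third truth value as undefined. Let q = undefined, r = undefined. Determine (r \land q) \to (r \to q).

r \land q = undefined \land undefined = undefined
r \to q = undefined \to undefined = undefined  [any arg is the third value ⇒ result is the third value]
(r \land q) \to (r \to q) = undefined \to undefined = undefined

undefined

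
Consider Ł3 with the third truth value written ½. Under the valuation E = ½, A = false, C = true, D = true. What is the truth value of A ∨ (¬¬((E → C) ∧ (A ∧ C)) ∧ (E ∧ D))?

false

E → C = ½ → true = true
A ∧ C = false ∧ true = false
(E → C) ∧ (A ∧ C) = true ∧ false = false
¬((E → C) ∧ (A ∧ C)) = ¬false = true
¬¬((E → C) ∧ (A ∧ C)) = ¬true = false
E ∧ D = ½ ∧ true = ½
¬¬((E → C) ∧ (A ∧ C)) ∧ (E ∧ D) = false ∧ ½ = false
A ∨ (¬¬((E → C) ∧ (A ∧ C)) ∧ (E ∧ D)) = false ∨ false = false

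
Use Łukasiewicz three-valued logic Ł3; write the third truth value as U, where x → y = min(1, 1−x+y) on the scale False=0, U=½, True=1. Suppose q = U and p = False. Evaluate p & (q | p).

False

q | p = U | False = U
p & (q | p) = False & U = False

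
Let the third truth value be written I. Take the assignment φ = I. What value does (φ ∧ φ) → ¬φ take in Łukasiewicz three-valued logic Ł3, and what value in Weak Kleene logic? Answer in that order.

In Łukasiewicz three-valued logic Ł3: φ ∧ φ = I ∧ I = I
¬φ = ¬I = I
(φ ∧ φ) → ¬φ = I → I = 1  [min(1, 1−½+½)]
In Weak Kleene logic: φ ∧ φ = I ∧ I = I
¬φ = ¬I = I
(φ ∧ φ) → ¬φ = I → I = I  [any arg is the third value ⇒ result is the third value]
They differ because Łukasiewicz three-valued logic Ł3 and Weak Kleene logic treat I differently under the binary connectives.

1; I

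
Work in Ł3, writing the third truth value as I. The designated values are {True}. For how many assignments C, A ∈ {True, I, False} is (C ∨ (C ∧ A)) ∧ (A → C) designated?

Designated under: (C=True, A=True); (C=True, A=I); (C=True, A=False).

3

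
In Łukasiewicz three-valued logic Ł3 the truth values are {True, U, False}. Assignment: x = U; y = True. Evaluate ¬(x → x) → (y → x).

x → x = U → U = True  [min(1, 1−½+½)]
¬(x → x) = ¬True = False
y → x = True → U = U
¬(x → x) → (y → x) = False → U = True

True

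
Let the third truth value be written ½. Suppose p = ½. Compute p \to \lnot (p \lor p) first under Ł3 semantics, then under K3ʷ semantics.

In Ł3: p \lor p = ½ \lor ½ = ½
\lnot (p \lor p) = \lnot ½ = ½
p \to \lnot (p \lor p) = ½ \to ½ = T
In K3ʷ: p \lor p = ½ \lor ½ = ½
\lnot (p \lor p) = \lnot ½ = ½
p \to \lnot (p \lor p) = ½ \to ½ = ½  [any arg is the third value ⇒ result is the third value]
They differ because Ł3 and K3ʷ treat ½ differently under the binary connectives.

T; ½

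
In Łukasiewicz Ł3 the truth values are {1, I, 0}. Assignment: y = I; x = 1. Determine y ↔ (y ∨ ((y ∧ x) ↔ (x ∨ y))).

1

y ∧ x = I ∧ 1 = I
x ∨ y = 1 ∨ I = 1
(y ∧ x) ↔ (x ∨ y) = I ↔ 1 = I  [1 − |½−1|]
y ∨ ((y ∧ x) ↔ (x ∨ y)) = I ∨ I = I
y ↔ (y ∨ ((y ∧ x) ↔ (x ∨ y))) = I ↔ I = 1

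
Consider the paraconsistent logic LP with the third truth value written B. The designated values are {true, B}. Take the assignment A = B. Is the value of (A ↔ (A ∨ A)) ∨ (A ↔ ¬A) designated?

Yes

A ∨ A = B ∨ B = B
A ↔ (A ∨ A) = B ↔ B = B
¬A = ¬B = B
A ↔ ¬A = B ↔ B = B
(A ↔ (A ∨ A)) ∨ (A ↔ ¬A) = B ∨ B = B
B ∈ {true, B}.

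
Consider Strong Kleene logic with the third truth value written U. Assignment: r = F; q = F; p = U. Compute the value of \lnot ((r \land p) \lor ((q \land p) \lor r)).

T

r \land p = F \land U = F
q \land p = F \land U = F
(q \land p) \lor r = F \lor F = F
(r \land p) \lor ((q \land p) \lor r) = F \lor F = F
\lnot ((r \land p) \lor ((q \land p) \lor r)) = \lnot F = T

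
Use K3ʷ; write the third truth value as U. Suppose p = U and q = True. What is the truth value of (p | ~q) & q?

~q = ~True = False
p | ~q = U | False = U
(p | ~q) & q = U & True = U

U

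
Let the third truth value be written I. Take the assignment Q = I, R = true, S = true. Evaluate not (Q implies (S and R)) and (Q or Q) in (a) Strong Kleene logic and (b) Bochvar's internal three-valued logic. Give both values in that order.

In Strong Kleene logic: S and R = true and true = true
Q implies (S and R) = I implies true = true  [not I or true]
not (Q implies (S and R)) = not true = false
Q or Q = I or I = I
not (Q implies (S and R)) and (Q or Q) = false and I = false
In Bochvar's internal three-valued logic: S and R = true and true = true
Q implies (S and R) = I implies true = I  [any arg is the third value ⇒ result is the third value]
not (Q implies (S and R)) = not I = I
Q or Q = I or I = I
not (Q implies (S and R)) and (Q or Q) = I and I = I
They differ because Strong Kleene logic and Bochvar's internal three-valued logic treat I differently under the binary connectives.

false; I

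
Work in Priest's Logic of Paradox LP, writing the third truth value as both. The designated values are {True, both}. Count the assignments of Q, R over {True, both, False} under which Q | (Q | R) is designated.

Of the 9 assignments, 8 give a value in {True, both}.

8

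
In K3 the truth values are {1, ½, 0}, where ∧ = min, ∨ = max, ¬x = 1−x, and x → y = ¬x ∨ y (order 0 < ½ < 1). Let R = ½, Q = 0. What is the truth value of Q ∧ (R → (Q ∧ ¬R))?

¬R = ¬½ = ½
Q ∧ ¬R = 0 ∧ ½ = 0
R → (Q ∧ ¬R) = ½ → 0 = ½  [¬½ ∨ 0]
Q ∧ (R → (Q ∧ ¬R)) = 0 ∧ ½ = 0

0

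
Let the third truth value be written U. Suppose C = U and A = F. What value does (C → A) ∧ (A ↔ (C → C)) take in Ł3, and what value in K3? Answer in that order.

F; U

In Ł3: C → A = U → F = U  [min(1, 1−½+0)]
C → C = U → U = T
A ↔ (C → C) = F ↔ T = F
(C → A) ∧ (A ↔ (C → C)) = U ∧ F = F
In K3: C → A = U → F = U  [¬U ∨ F]
C → C = U → U = U
A ↔ (C → C) = F ↔ U = U
(C → A) ∧ (A ↔ (C → C)) = U ∧ U = U
They differ because Ł3 and K3 treat U differently under implication.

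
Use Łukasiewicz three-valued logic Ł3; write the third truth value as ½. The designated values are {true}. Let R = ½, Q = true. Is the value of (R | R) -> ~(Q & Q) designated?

R | R = ½ | ½ = ½
Q & Q = true & true = true
~(Q & Q) = ~true = false
(R | R) -> ~(Q & Q) = ½ -> false = ½  [min(1, 1−½+0)]
½ ∉ {true}.

No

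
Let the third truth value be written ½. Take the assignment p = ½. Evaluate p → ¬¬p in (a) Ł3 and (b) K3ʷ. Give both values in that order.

T; ½

In Ł3: ¬p = ¬½ = ½
¬¬p = ¬½ = ½
p → ¬¬p = ½ → ½ = T  [min(1, 1−½+½)]
In K3ʷ: ¬p = ¬½ = ½
¬¬p = ¬½ = ½
p → ¬¬p = ½ → ½ = ½
They differ because Ł3 and K3ʷ treat ½ differently under the binary connectives.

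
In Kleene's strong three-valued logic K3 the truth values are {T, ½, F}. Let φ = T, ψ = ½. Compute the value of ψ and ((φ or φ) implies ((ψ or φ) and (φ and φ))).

½

φ or φ = T or T = T
ψ or φ = ½ or T = T
φ and φ = T and T = T
(ψ or φ) and (φ and φ) = T and T = T
(φ or φ) implies ((ψ or φ) and (φ and φ)) = T implies T = T
ψ and ((φ or φ) implies ((ψ or φ) and (φ and φ))) = ½ and T = ½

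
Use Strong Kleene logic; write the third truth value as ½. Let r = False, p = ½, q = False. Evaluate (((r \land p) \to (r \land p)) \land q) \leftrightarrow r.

r \land p = False \land ½ = False
r \land p = False \land ½ = False
(r \land p) \to (r \land p) = False \to False = True
((r \land p) \to (r \land p)) \land q = True \land False = False
(((r \land p) \to (r \land p)) \land q) \leftrightarrow r = False \leftrightarrow False = True

True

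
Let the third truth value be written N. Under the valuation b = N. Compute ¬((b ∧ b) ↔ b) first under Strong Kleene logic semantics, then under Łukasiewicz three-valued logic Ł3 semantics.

In Strong Kleene logic: b ∧ b = N ∧ N = N
(b ∧ b) ↔ b = N ↔ N = N
¬((b ∧ b) ↔ b) = ¬N = N
In Łukasiewicz three-valued logic Ł3: b ∧ b = N ∧ N = N
(b ∧ b) ↔ b = N ↔ N = T  [1 − |½−½|]
¬((b ∧ b) ↔ b) = ¬T = F
They differ because Strong Kleene logic and Łukasiewicz three-valued logic Ł3 treat N differently under implication.

N; F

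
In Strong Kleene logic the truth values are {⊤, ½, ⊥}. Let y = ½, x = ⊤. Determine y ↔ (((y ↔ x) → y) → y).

½

y ↔ x = ½ ↔ ⊤ = ½
(y ↔ x) → y = ½ → ½ = ½  [¬½ ∨ ½]
((y ↔ x) → y) → y = ½ → ½ = ½
y ↔ (((y ↔ x) → y) → y) = ½ ↔ ½ = ½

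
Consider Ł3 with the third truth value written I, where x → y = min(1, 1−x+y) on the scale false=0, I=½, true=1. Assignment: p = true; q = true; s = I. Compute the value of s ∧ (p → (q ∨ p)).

q ∨ p = true ∨ true = true
p → (q ∨ p) = true → true = true
s ∧ (p → (q ∨ p)) = I ∧ true = I

I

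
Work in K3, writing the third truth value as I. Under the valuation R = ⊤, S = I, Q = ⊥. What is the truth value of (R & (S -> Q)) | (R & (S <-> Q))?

S -> Q = I -> ⊥ = I  [~I | ⊥]
R & (S -> Q) = ⊤ & I = I
S <-> Q = I <-> ⊥ = I
R & (S <-> Q) = ⊤ & I = I
(R & (S -> Q)) | (R & (S <-> Q)) = I | I = I

I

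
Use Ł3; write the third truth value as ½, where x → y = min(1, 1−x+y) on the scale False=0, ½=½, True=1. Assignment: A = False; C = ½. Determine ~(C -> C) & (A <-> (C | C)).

C -> C = ½ -> ½ = True  [min(1, 1−½+½)]
~(C -> C) = ~True = False
C | C = ½ | ½ = ½
A <-> (C | C) = False <-> ½ = ½
~(C -> C) & (A <-> (C | C)) = False & ½ = False

False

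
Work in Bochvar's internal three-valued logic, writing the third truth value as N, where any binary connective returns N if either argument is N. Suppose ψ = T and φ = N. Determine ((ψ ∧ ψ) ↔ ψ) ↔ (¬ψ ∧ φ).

N

ψ ∧ ψ = T ∧ T = T
(ψ ∧ ψ) ↔ ψ = T ↔ T = T
¬ψ = ¬T = F
¬ψ ∧ φ = F ∧ N = N
((ψ ∧ ψ) ↔ ψ) ↔ (¬ψ ∧ φ) = T ↔ N = N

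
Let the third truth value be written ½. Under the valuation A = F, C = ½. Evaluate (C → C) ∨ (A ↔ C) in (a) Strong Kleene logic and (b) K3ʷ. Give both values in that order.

½; ½

In Strong Kleene logic: C → C = ½ → ½ = ½  [¬½ ∨ ½]
A ↔ C = F ↔ ½ = ½
(C → C) ∨ (A ↔ C) = ½ ∨ ½ = ½
In K3ʷ: C → C = ½ → ½ = ½  [any arg is the third value ⇒ result is the third value]
A ↔ C = F ↔ ½ = ½
(C → C) ∨ (A ↔ C) = ½ ∨ ½ = ½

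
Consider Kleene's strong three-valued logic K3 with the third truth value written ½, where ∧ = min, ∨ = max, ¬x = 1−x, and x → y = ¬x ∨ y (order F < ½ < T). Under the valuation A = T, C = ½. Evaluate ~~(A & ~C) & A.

½

~C = ~½ = ½
A & ~C = T & ½ = ½
~(A & ~C) = ~½ = ½
~~(A & ~C) = ~½ = ½
~~(A & ~C) & A = ½ & T = ½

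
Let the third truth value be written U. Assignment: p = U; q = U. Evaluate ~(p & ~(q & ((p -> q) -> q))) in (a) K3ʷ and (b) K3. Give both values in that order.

In K3ʷ: p -> q = U -> U = U  [any arg is the third value ⇒ result is the third value]
(p -> q) -> q = U -> U = U
q & ((p -> q) -> q) = U & U = U
~(q & ((p -> q) -> q)) = ~U = U
p & ~(q & ((p -> q) -> q)) = U & U = U
~(p & ~(q & ((p -> q) -> q))) = ~U = U
In K3: p -> q = U -> U = U
(p -> q) -> q = U -> U = U
q & ((p -> q) -> q) = U & U = U
~(q & ((p -> q) -> q)) = ~U = U
p & ~(q & ((p -> q) -> q)) = U & U = U
~(p & ~(q & ((p -> q) -> q))) = ~U = U

U; U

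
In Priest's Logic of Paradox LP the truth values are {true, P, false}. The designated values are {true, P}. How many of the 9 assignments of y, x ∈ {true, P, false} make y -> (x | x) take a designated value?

Of the 9 assignments, 8 give a value in {true, P}.

8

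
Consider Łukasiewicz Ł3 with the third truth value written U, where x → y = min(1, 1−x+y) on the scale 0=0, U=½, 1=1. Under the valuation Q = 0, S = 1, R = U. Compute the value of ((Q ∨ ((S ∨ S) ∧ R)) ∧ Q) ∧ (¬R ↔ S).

S ∨ S = 1 ∨ 1 = 1
(S ∨ S) ∧ R = 1 ∧ U = U
Q ∨ ((S ∨ S) ∧ R) = 0 ∨ U = U
(Q ∨ ((S ∨ S) ∧ R)) ∧ Q = U ∧ 0 = 0
¬R = ¬U = U
¬R ↔ S = U ↔ 1 = U  [1 − |½−1|]
((Q ∨ ((S ∨ S) ∧ R)) ∧ Q) ∧ (¬R ↔ S) = 0 ∧ U = 0

0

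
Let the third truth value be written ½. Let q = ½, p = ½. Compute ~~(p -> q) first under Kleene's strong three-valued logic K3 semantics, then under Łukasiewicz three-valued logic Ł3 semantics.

½; 1

In Kleene's strong three-valued logic K3: p -> q = ½ -> ½ = ½
~(p -> q) = ~½ = ½
~~(p -> q) = ~½ = ½
In Łukasiewicz three-valued logic Ł3: p -> q = ½ -> ½ = 1  [min(1, 1−½+½)]
~(p -> q) = ~1 = 0
~~(p -> q) = ~0 = 1
They differ because Kleene's strong three-valued logic K3 and Łukasiewicz three-valued logic Ł3 treat ½ differently under implication.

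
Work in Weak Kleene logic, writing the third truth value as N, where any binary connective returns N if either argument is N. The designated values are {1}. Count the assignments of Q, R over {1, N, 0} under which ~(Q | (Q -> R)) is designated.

0

Of the 9 assignments, 0 give a value in {1}.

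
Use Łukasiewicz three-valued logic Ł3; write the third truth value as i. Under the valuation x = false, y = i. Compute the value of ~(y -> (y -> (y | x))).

y | x = i | false = i
y -> (y | x) = i -> i = true  [min(1, 1−½+½)]
y -> (y -> (y | x)) = i -> true = true
~(y -> (y -> (y | x))) = ~true = false

false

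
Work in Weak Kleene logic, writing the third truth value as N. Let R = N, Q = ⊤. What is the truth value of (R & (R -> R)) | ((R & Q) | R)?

R -> R = N -> N = N
R & (R -> R) = N & N = N
R & Q = N & ⊤ = N
(R & Q) | R = N | N = N
(R & (R -> R)) | ((R & Q) | R) = N | N = N

N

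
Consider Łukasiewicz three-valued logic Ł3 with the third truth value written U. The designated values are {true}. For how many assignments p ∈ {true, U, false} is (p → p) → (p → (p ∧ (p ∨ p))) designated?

3

p=true: true ✓
p=U: true ✓
p=false: true ✓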